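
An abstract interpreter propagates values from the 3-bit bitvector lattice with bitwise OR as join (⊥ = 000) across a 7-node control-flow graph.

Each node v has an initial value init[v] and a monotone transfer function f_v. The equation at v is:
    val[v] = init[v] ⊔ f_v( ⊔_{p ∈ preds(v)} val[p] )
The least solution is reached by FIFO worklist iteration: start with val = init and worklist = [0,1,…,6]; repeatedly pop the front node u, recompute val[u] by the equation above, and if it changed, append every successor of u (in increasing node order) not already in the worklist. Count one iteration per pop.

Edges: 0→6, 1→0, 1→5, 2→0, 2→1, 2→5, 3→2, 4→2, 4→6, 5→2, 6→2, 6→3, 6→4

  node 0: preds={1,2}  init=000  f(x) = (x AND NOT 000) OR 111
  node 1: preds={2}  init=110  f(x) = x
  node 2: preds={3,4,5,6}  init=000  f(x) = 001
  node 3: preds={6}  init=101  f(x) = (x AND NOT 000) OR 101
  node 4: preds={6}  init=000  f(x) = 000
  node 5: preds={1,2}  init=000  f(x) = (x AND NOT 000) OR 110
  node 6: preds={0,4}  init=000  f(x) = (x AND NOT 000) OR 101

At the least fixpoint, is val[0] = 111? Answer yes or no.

yes

Worklist (15 pops):
  #1 pop 0: in=110 → 111 (was 000); enqueue []
  #2 pop 1: in=000 → 110 (no change)
  #3 pop 2: in=101 → 001 (was 000); enqueue [0,1]
  #4 pop 3: in=000 → 101 (no change)
  #5 pop 4: in=000 → 000 (no change)
  #6 pop 5: in=111 → 111 (was 000); enqueue [2]
  #7 pop 6: in=111 → 111 (was 000); enqueue [3,4]
  #8 pop 0: in=111 → 111 (no change)
  #9 pop 1: in=001 → 111 (was 110); enqueue [0,5]
  #10 pop 2: in=111 → 001 (no change)
  #11 pop 3: in=111 → 111 (was 101); enqueue [2]
  #12 pop 4: in=111 → 000 (no change)
  #13 pop 0: in=111 → 111 (no change)
  #14 pop 5: in=111 → 111 (no change)
  #15 pop 2: in=111 → 001 (no change)

Fixpoint:
  val[0] = 111
  val[1] = 111
  val[2] = 001
  val[3] = 111
  val[4] = 000
  val[5] = 111
  val[6] = 111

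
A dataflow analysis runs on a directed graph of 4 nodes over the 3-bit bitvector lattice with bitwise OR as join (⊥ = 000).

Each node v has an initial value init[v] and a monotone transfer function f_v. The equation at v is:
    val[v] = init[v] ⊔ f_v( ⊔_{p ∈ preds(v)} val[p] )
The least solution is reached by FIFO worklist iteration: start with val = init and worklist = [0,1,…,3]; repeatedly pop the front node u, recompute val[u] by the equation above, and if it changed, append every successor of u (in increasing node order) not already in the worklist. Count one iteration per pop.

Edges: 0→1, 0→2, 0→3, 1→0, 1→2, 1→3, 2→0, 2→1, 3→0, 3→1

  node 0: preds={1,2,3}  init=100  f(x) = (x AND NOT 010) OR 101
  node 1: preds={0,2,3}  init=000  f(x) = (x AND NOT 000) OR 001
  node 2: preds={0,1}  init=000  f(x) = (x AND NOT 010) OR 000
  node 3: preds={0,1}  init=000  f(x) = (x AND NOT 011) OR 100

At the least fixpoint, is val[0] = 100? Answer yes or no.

no

Iteration log — 6 steps:
  step 1. node 0  ⊔preds=000  new=101  old=100  +wl: 
  step 2. node 1  ⊔preds=101  new=101  old=000  +wl: 0
  step 3. node 2  ⊔preds=101  new=101  old=000  +wl: 1
  step 4. node 3  ⊔preds=101  new=100  old=000  +wl: 
  step 5. node 0  ⊔preds=101  new=101  stable
  step 6. node 1  ⊔preds=101  new=101  stable

Least fixpoint reached:
  node 0: 101
  node 1: 101
  node 2: 101
  node 3: 100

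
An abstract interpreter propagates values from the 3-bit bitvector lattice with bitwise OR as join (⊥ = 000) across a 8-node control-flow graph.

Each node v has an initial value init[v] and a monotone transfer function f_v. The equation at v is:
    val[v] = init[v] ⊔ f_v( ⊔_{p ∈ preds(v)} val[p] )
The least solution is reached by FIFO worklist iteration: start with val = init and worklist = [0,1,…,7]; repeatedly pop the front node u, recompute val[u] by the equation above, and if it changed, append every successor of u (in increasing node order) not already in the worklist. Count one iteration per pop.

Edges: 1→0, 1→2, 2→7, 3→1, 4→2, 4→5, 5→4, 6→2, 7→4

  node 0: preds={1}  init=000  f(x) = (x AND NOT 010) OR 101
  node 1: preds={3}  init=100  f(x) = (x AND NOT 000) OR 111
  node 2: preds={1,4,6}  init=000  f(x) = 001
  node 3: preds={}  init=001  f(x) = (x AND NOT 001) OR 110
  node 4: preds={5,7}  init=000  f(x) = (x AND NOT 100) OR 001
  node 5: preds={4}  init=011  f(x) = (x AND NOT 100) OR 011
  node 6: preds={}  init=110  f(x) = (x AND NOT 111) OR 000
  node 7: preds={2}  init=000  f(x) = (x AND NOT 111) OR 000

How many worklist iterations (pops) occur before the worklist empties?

11

Trace (11 dequeues):
  [1] u=0 | in 100 | out 101 | prev 000 | push {}
  [2] u=1 | in 001 | out 111 | prev 100 | push {0}
  [3] u=2 | in 111 | out 001 | prev 000 | push {}
  [4] u=3 | in 000 | out 111 | prev 001 | push {1}
  [5] u=4 | in 011 | out 011 | prev 000 | push {2}
  [6] u=5 | in 011 | out 011 | ==
  [7] u=6 | in 000 | out 110 | ==
  [8] u=7 | in 001 | out 000 | ==
  [9] u=0 | in 111 | out 101 | ==
  [10] u=1 | in 111 | out 111 | ==
  [11] u=2 | in 111 | out 001 | ==

Converged values:
  [0] 101
  [1] 111
  [2] 001
  [3] 111
  [4] 011
  [5] 011
  [6] 110
  [7] 000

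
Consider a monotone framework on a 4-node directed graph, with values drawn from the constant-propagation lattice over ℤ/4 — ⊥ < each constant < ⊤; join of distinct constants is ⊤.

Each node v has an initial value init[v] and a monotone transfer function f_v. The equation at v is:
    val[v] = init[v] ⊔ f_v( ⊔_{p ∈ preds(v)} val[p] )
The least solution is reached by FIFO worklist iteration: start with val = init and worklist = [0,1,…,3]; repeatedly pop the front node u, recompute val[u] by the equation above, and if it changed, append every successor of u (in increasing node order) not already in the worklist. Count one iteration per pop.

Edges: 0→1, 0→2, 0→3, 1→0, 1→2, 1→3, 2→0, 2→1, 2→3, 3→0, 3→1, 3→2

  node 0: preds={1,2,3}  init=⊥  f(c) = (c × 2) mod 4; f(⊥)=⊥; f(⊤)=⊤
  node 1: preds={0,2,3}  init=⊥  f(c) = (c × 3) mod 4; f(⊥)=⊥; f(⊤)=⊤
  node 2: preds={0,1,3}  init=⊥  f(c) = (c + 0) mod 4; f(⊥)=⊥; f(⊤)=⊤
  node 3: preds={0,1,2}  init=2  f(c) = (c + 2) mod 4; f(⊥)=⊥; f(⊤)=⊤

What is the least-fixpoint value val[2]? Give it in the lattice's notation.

Trace (8 dequeues):
  [1] u=0 | in 2 | out 0 | prev ⊥ | push {}
  [2] u=1 | in ⊤ | out ⊤ | prev ⊥ | push {0}
  [3] u=2 | in ⊤ | out ⊤ | prev ⊥ | push {1}
  [4] u=3 | in ⊤ | out ⊤ | prev 2 | push {2}
  [5] u=0 | in ⊤ | out ⊤ | prev 0 | push {3}
  [6] u=1 | in ⊤ | out ⊤ | ==
  [7] u=2 | in ⊤ | out ⊤ | ==
  [8] u=3 | in ⊤ | out ⊤ | ==

Converged values:
  [0] ⊤
  [1] ⊤
  [2] ⊤
  [3] ⊤

⊤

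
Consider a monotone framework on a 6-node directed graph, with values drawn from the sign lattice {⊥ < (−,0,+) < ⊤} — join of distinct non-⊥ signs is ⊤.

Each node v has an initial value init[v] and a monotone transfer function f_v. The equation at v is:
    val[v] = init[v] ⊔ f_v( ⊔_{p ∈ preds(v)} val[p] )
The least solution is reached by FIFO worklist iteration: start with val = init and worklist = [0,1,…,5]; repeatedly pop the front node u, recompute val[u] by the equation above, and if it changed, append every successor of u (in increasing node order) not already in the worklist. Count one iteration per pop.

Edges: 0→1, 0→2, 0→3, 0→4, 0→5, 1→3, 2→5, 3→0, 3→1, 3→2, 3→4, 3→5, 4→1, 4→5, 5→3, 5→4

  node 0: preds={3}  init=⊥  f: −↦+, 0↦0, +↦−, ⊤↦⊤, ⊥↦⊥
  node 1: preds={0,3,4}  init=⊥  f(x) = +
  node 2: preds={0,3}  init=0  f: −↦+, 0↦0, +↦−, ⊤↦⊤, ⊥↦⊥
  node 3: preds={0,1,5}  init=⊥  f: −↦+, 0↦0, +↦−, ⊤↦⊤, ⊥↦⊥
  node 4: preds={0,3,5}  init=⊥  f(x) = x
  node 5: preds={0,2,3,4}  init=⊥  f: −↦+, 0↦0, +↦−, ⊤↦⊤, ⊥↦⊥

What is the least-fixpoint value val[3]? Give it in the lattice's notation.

⊤

Trace (18 dequeues):
  [1] u=0 | in ⊥ | out ⊥ | ==
  [2] u=1 | in ⊥ | out + | prev ⊥ | push {}
  [3] u=2 | in ⊥ | out 0 | ==
  [4] u=3 | in + | out − | prev ⊥ | push {0,1,2}
  [5] u=4 | in − | out − | prev ⊥ | push {}
  [6] u=5 | in ⊤ | out ⊤ | prev ⊥ | push {3,4}
  [7] u=0 | in − | out + | prev ⊥ | push {5}
  [8] u=1 | in ⊤ | out + | ==
  [9] u=2 | in ⊤ | out ⊤ | prev 0 | push {}
  [10] u=3 | in ⊤ | out ⊤ | prev − | push {0,1,2}
  [11] u=4 | in ⊤ | out ⊤ | prev − | push {}
  [12] u=5 | in ⊤ | out ⊤ | ==
  [13] u=0 | in ⊤ | out ⊤ | prev + | push {3,4,5}
  [14] u=1 | in ⊤ | out + | ==
  [15] u=2 | in ⊤ | out ⊤ | ==
  [16] u=3 | in ⊤ | out ⊤ | ==
  [17] u=4 | in ⊤ | out ⊤ | ==
  [18] u=5 | in ⊤ | out ⊤ | ==

Converged values:
  [0] ⊤
  [1] +
  [2] ⊤
  [3] ⊤
  [4] ⊤
  [5] ⊤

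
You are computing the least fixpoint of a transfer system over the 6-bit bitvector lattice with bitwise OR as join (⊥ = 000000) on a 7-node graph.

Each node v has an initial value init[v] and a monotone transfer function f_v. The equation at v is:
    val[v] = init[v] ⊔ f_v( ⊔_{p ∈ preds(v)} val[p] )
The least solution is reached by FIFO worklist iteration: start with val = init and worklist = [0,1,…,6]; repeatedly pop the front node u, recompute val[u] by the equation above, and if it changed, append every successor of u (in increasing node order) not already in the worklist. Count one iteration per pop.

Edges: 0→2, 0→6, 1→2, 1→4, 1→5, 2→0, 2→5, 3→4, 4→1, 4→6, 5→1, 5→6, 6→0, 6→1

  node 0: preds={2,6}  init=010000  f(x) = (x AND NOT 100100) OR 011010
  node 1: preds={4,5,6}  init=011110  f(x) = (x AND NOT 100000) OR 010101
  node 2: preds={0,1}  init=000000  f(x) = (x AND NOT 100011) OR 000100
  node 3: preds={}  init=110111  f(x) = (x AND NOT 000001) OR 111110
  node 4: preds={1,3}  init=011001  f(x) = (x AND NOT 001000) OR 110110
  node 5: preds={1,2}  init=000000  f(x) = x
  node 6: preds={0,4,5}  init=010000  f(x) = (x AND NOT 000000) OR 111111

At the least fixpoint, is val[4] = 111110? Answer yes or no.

Iteration log — 11 steps:
  step 1. node 0  ⊔preds=010000  new=011010  old=010000  +wl: 
  step 2. node 1  ⊔preds=011001  new=011111  old=011110  +wl: 
  step 3. node 2  ⊔preds=011111  new=011100  old=000000  +wl: 0
  step 4. node 3  ⊔preds=000000  new=111111  old=110111  +wl: 
  step 5. node 4  ⊔preds=111111  new=111111  old=011001  +wl: 1
  step 6. node 5  ⊔preds=011111  new=011111  old=000000  +wl: 
  step 7. node 6  ⊔preds=111111  new=111111  old=010000  +wl: 
  step 8. node 0  ⊔preds=111111  new=011011  old=011010  +wl: 2,6
  step 9. node 1  ⊔preds=111111  new=011111  stable
  step 10. node 2  ⊔preds=011111  new=011100  stable
  step 11. node 6  ⊔preds=111111  new=111111  stable

Least fixpoint reached:
  node 0: 011011
  node 1: 011111
  node 2: 011100
  node 3: 111111
  node 4: 111111
  node 5: 011111
  node 6: 111111

no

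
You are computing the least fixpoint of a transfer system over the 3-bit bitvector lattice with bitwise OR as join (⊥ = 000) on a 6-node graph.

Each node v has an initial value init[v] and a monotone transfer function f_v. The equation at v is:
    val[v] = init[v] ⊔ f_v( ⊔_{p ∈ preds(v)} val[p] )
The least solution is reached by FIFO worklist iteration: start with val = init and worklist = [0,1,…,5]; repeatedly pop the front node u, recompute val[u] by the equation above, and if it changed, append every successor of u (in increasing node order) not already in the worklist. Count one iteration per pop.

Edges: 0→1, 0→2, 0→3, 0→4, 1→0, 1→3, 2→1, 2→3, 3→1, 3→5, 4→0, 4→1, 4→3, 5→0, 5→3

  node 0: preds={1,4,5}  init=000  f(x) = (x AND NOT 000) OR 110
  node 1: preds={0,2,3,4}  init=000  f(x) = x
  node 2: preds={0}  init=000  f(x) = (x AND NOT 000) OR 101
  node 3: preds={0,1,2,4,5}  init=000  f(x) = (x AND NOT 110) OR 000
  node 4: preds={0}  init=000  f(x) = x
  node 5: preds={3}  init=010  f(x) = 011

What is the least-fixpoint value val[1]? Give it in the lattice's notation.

Iteration log — 14 steps:
  step 1. node 0  ⊔preds=010  new=110  old=000  +wl: 
  step 2. node 1  ⊔preds=110  new=110  old=000  +wl: 0
  step 3. node 2  ⊔preds=110  new=111  old=000  +wl: 1
  step 4. node 3  ⊔preds=111  new=001  old=000  +wl: 
  step 5. node 4  ⊔preds=110  new=110  old=000  +wl: 3
  step 6. node 5  ⊔preds=001  new=011  old=010  +wl: 
  step 7. node 0  ⊔preds=111  new=111  old=110  +wl: 2,4
  step 8. node 1  ⊔preds=111  new=111  old=110  +wl: 0
  step 9. node 3  ⊔preds=111  new=001  stable
  step 10. node 2  ⊔preds=111  new=111  stable
  step 11. node 4  ⊔preds=111  new=111  old=110  +wl: 1,3
  step 12. node 0  ⊔preds=111  new=111  stable
  step 13. node 1  ⊔preds=111  new=111  stable
  step 14. node 3  ⊔preds=111  new=001  stable

Least fixpoint reached:
  node 0: 111
  node 1: 111
  node 2: 111
  node 3: 001
  node 4: 111
  node 5: 011

111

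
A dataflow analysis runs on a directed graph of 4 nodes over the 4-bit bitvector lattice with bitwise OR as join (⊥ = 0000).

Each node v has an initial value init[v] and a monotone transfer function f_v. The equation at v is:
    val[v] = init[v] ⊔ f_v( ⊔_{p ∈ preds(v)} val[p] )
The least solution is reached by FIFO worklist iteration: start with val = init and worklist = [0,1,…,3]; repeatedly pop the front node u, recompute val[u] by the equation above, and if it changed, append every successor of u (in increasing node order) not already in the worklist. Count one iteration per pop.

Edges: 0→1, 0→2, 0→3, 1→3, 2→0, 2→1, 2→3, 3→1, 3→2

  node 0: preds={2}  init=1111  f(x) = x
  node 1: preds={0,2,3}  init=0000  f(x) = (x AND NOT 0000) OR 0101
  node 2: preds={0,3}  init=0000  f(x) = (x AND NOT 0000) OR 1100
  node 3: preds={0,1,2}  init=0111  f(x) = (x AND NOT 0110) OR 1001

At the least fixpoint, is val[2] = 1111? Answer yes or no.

Iteration log — 7 steps:
  step 1. node 0  ⊔preds=0000  new=1111  stable
  step 2. node 1  ⊔preds=1111  new=1111  old=0000  +wl: 
  step 3. node 2  ⊔preds=1111  new=1111  old=0000  +wl: 0,1
  step 4. node 3  ⊔preds=1111  new=1111  old=0111  +wl: 2
  step 5. node 0  ⊔preds=1111  new=1111  stable
  step 6. node 1  ⊔preds=1111  new=1111  stable
  step 7. node 2  ⊔preds=1111  new=1111  stable

Least fixpoint reached:
  node 0: 1111
  node 1: 1111
  node 2: 1111
  node 3: 1111

yes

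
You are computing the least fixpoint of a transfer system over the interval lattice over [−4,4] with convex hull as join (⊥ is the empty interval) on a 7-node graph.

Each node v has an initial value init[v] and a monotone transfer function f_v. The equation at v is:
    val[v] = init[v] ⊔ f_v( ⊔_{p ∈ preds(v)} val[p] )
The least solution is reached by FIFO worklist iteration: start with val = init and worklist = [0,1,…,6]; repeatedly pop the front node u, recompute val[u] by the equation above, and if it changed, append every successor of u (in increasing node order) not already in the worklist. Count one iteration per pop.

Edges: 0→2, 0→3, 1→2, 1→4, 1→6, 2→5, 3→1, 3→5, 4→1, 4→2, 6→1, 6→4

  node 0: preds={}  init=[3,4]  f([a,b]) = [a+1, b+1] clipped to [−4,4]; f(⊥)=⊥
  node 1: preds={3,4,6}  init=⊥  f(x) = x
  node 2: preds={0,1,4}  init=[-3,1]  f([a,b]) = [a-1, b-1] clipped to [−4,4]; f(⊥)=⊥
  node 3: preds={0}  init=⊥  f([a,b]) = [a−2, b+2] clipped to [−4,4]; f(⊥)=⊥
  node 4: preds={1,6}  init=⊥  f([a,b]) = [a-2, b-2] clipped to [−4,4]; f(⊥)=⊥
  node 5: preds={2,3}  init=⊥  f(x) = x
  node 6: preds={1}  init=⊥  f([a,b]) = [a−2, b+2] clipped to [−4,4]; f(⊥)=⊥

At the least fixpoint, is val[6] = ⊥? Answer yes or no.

Iteration log — 24 steps:
  step 1. node 0  ⊔preds=⊥  new=[3,4]  stable
  step 2. node 1  ⊔preds=⊥  new=⊥  stable
  step 3. node 2  ⊔preds=[3,4]  new=[-3,3]  old=[-3,1]  +wl: 
  step 4. node 3  ⊔preds=[3,4]  new=[1,4]  old=⊥  +wl: 1
  step 5. node 4  ⊔preds=⊥  new=⊥  stable
  step 6. node 5  ⊔preds=[-3,4]  new=[-3,4]  old=⊥  +wl: 
  step 7. node 6  ⊔preds=⊥  new=⊥  stable
  step 8. node 1  ⊔preds=[1,4]  new=[1,4]  old=⊥  +wl: 2,4,6
  step 9. node 2  ⊔preds=[1,4]  new=[-3,3]  stable
  step 10. node 4  ⊔preds=[1,4]  new=[-1,2]  old=⊥  +wl: 1,2
  step 11. node 6  ⊔preds=[1,4]  new=[-1,4]  old=⊥  +wl: 4
  step 12. node 1  ⊔preds=[-1,4]  new=[-1,4]  old=[1,4]  +wl: 6
  step 13. node 2  ⊔preds=[-1,4]  new=[-3,3]  stable
  step 14. node 4  ⊔preds=[-1,4]  new=[-3,2]  old=[-1,2]  +wl: 1,2
  step 15. node 6  ⊔preds=[-1,4]  new=[-3,4]  old=[-1,4]  +wl: 4
  step 16. node 1  ⊔preds=[-3,4]  new=[-3,4]  old=[-1,4]  +wl: 6
  step 17. node 2  ⊔preds=[-3,4]  new=[-4,3]  old=[-3,3]  +wl: 5
  step 18. node 4  ⊔preds=[-3,4]  new=[-4,2]  old=[-3,2]  +wl: 1,2
  step 19. node 6  ⊔preds=[-3,4]  new=[-4,4]  old=[-3,4]  +wl: 4
  step 20. node 5  ⊔preds=[-4,4]  new=[-4,4]  old=[-3,4]  +wl: 
  step 21. node 1  ⊔preds=[-4,4]  new=[-4,4]  old=[-3,4]  +wl: 6
  step 22. node 2  ⊔preds=[-4,4]  new=[-4,3]  stable
  step 23. node 4  ⊔preds=[-4,4]  new=[-4,2]  stable
  step 24. node 6  ⊔preds=[-4,4]  new=[-4,4]  stable

Least fixpoint reached:
  node 0: [3,4]
  node 1: [-4,4]
  node 2: [-4,3]
  node 3: [1,4]
  node 4: [-4,2]
  node 5: [-4,4]
  node 6: [-4,4]

no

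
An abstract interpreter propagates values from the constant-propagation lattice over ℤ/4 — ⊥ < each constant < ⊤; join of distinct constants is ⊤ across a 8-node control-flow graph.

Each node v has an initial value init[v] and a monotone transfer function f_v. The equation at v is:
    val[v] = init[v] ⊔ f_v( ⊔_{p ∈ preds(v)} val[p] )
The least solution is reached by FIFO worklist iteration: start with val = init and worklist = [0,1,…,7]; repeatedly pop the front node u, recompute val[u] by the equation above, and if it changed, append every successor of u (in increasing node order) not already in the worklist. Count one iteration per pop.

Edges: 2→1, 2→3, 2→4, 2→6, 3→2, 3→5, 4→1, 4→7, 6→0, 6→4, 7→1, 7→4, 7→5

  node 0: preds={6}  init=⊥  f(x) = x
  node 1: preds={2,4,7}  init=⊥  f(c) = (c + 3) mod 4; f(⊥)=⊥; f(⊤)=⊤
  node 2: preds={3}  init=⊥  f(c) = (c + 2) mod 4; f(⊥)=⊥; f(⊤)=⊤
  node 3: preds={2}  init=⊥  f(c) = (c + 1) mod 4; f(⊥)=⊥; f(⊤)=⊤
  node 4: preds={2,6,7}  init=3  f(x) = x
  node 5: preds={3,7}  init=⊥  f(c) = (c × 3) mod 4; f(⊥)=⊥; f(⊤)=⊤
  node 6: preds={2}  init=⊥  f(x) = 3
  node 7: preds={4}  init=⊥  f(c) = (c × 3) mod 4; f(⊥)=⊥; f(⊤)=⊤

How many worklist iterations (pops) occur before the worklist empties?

Iteration log — 16 steps:
  step 1. node 0  ⊔preds=⊥  new=⊥  stable
  step 2. node 1  ⊔preds=3  new=2  old=⊥  +wl: 
  step 3. node 2  ⊔preds=⊥  new=⊥  stable
  step 4. node 3  ⊔preds=⊥  new=⊥  stable
  step 5. node 4  ⊔preds=⊥  new=3  stable
  step 6. node 5  ⊔preds=⊥  new=⊥  stable
  step 7. node 6  ⊔preds=⊥  new=3  old=⊥  +wl: 0,4
  step 8. node 7  ⊔preds=3  new=1  old=⊥  +wl: 1,5
  step 9. node 0  ⊔preds=3  new=3  old=⊥  +wl: 
  step 10. node 4  ⊔preds=⊤  new=⊤  old=3  +wl: 7
  step 11. node 1  ⊔preds=⊤  new=⊤  old=2  +wl: 
  step 12. node 5  ⊔preds=1  new=3  old=⊥  +wl: 
  step 13. node 7  ⊔preds=⊤  new=⊤  old=1  +wl: 1,4,5
  step 14. node 1  ⊔preds=⊤  new=⊤  stable
  step 15. node 4  ⊔preds=⊤  new=⊤  stable
  step 16. node 5  ⊔preds=⊤  new=⊤  old=3  +wl: 

Least fixpoint reached:
  node 0: 3
  node 1: ⊤
  node 2: ⊥
  node 3: ⊥
  node 4: ⊤
  node 5: ⊤
  node 6: 3
  node 7: ⊤

16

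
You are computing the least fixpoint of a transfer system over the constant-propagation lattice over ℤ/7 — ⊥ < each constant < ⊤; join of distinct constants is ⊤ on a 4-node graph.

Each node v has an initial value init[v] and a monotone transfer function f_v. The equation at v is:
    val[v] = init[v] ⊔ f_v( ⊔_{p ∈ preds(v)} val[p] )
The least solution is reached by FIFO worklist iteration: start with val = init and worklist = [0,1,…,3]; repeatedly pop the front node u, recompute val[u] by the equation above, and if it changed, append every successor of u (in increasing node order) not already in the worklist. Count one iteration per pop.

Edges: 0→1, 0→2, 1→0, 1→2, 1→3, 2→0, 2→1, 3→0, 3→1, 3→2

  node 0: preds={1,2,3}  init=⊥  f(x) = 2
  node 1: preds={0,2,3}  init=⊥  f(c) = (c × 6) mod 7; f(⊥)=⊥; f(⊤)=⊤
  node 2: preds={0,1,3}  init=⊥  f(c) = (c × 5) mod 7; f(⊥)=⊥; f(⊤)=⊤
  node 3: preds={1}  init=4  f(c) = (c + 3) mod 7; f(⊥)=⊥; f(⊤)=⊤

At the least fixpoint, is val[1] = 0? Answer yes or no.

no

Trace (7 dequeues):
  [1] u=0 | in 4 | out 2 | prev ⊥ | push {}
  [2] u=1 | in ⊤ | out ⊤ | prev ⊥ | push {0}
  [3] u=2 | in ⊤ | out ⊤ | prev ⊥ | push {1}
  [4] u=3 | in ⊤ | out ⊤ | prev 4 | push {2}
  [5] u=0 | in ⊤ | out 2 | ==
  [6] u=1 | in ⊤ | out ⊤ | ==
  [7] u=2 | in ⊤ | out ⊤ | ==

Converged values:
  [0] 2
  [1] ⊤
  [2] ⊤
  [3] ⊤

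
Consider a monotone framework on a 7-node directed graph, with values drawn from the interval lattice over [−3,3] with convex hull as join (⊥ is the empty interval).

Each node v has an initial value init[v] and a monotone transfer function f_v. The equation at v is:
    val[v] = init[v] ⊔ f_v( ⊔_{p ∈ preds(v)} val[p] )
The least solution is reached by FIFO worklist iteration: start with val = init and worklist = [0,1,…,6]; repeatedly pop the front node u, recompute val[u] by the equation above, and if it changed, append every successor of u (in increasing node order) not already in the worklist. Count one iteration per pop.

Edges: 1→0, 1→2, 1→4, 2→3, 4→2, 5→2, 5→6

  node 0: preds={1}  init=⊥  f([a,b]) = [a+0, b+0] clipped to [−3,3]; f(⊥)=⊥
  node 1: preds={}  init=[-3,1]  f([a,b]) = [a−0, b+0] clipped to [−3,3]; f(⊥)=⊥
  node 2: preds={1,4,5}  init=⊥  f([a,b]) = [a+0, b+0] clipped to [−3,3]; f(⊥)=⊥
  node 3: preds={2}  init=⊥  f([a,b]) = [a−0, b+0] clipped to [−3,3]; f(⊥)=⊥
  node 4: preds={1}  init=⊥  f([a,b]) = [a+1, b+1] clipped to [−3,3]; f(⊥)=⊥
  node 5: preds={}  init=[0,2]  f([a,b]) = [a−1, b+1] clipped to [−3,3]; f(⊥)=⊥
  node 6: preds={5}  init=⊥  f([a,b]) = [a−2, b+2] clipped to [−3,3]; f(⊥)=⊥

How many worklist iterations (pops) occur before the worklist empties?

8

Worklist (8 pops):
  #1 pop 0: in=[-3,1] → [-3,1] (was ⊥); enqueue []
  #2 pop 1: in=⊥ → [-3,1] (no change)
  #3 pop 2: in=[-3,2] → [-3,2] (was ⊥); enqueue []
  #4 pop 3: in=[-3,2] → [-3,2] (was ⊥); enqueue []
  #5 pop 4: in=[-3,1] → [-2,2] (was ⊥); enqueue [2]
  #6 pop 5: in=⊥ → [0,2] (no change)
  #7 pop 6: in=[0,2] → [-2,3] (was ⊥); enqueue []
  #8 pop 2: in=[-3,2] → [-3,2] (no change)

Fixpoint:
  val[0] = [-3,1]
  val[1] = [-3,1]
  val[2] = [-3,2]
  val[3] = [-3,2]
  val[4] = [-2,2]
  val[5] = [0,2]
  val[6] = [-2,3]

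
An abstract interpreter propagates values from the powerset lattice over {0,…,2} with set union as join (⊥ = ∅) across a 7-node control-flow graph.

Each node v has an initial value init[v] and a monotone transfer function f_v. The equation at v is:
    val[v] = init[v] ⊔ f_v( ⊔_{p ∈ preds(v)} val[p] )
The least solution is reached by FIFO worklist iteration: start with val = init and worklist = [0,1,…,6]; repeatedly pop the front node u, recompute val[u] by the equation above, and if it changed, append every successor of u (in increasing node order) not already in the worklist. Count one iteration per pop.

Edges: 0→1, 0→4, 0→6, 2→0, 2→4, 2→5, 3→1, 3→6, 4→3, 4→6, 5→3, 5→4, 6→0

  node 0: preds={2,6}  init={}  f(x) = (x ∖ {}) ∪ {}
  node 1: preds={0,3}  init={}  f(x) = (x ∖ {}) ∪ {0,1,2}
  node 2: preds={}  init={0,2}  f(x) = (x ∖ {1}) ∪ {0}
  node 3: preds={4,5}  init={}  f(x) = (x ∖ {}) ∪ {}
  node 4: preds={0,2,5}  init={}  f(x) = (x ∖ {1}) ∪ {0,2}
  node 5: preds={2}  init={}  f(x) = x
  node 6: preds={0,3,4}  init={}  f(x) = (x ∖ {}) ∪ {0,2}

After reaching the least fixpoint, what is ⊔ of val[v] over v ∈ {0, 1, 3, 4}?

Trace (12 dequeues):
  [1] u=0 | in {0,2} | out {0,2} | prev {} | push {}
  [2] u=1 | in {0,2} | out {0,1,2} | prev {} | push {}
  [3] u=2 | in {} | out {0,2} | ==
  [4] u=3 | in {} | out {} | ==
  [5] u=4 | in {0,2} | out {0,2} | prev {} | push {3}
  [6] u=5 | in {0,2} | out {0,2} | prev {} | push {4}
  [7] u=6 | in {0,2} | out {0,2} | prev {} | push {0}
  [8] u=3 | in {0,2} | out {0,2} | prev {} | push {1,6}
  [9] u=4 | in {0,2} | out {0,2} | ==
  [10] u=0 | in {0,2} | out {0,2} | ==
  [11] u=1 | in {0,2} | out {0,1,2} | ==
  [12] u=6 | in {0,2} | out {0,2} | ==

Converged values:
  [0] {0,2}
  [1] {0,1,2}
  [2] {0,2}
  [3] {0,2}
  [4] {0,2}
  [5] {0,2}
  [6] {0,2}

{0,1,2}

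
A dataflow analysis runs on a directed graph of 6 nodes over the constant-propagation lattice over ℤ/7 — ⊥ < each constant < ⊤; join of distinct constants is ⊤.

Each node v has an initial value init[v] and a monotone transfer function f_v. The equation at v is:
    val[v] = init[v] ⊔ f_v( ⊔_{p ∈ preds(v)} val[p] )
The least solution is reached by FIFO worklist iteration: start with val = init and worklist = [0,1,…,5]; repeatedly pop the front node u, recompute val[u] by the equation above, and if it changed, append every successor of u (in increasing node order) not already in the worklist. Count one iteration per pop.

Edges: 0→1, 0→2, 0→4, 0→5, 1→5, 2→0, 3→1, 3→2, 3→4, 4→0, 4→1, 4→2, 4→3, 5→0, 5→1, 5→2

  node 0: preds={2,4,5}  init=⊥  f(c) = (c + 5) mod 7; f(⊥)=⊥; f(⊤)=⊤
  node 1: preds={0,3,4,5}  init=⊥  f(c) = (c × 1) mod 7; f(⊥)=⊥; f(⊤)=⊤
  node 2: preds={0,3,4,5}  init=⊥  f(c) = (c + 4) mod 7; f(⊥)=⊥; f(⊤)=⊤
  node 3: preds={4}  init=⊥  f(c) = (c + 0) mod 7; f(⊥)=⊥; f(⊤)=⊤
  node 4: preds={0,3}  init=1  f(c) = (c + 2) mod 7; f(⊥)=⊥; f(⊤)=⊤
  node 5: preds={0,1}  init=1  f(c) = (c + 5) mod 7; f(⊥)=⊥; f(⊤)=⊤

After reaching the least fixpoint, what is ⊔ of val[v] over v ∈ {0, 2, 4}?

Trace (14 dequeues):
  [1] u=0 | in 1 | out 6 | prev ⊥ | push {}
  [2] u=1 | in ⊤ | out ⊤ | prev ⊥ | push {}
  [3] u=2 | in ⊤ | out ⊤ | prev ⊥ | push {0}
  [4] u=3 | in 1 | out 1 | prev ⊥ | push {1,2}
  [5] u=4 | in ⊤ | out ⊤ | prev 1 | push {3}
  [6] u=5 | in ⊤ | out ⊤ | prev 1 | push {}
  [7] u=0 | in ⊤ | out ⊤ | prev 6 | push {4,5}
  [8] u=1 | in ⊤ | out ⊤ | ==
  [9] u=2 | in ⊤ | out ⊤ | ==
  [10] u=3 | in ⊤ | out ⊤ | prev 1 | push {1,2}
  [11] u=4 | in ⊤ | out ⊤ | ==
  [12] u=5 | in ⊤ | out ⊤ | ==
  [13] u=1 | in ⊤ | out ⊤ | ==
  [14] u=2 | in ⊤ | out ⊤ | ==

Converged values:
  [0] ⊤
  [1] ⊤
  [2] ⊤
  [3] ⊤
  [4] ⊤
  [5] ⊤

⊤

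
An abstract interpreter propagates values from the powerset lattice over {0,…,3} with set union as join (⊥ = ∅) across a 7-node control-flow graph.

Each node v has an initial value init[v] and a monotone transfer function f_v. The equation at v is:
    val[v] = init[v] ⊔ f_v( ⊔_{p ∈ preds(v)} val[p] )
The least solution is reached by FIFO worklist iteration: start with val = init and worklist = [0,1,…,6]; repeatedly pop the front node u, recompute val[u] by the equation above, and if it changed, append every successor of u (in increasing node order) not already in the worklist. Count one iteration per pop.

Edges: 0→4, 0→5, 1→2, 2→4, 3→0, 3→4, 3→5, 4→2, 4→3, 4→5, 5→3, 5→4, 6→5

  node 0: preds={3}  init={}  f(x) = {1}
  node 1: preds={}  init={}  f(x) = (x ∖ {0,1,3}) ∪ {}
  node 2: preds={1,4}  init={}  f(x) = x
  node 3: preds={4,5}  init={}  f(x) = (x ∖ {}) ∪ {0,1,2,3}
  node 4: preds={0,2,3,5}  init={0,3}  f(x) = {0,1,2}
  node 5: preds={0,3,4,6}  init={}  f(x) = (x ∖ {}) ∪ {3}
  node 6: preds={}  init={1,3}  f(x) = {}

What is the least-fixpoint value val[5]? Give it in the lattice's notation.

{0,1,2,3}

Trace (11 dequeues):
  [1] u=0 | in {} | out {1} | prev {} | push {}
  [2] u=1 | in {} | out {} | ==
  [3] u=2 | in {0,3} | out {0,3} | prev {} | push {}
  [4] u=3 | in {0,3} | out {0,1,2,3} | prev {} | push {0}
  [5] u=4 | in {0,1,2,3} | out {0,1,2,3} | prev {0,3} | push {2,3}
  [6] u=5 | in {0,1,2,3} | out {0,1,2,3} | prev {} | push {4}
  [7] u=6 | in {} | out {1,3} | ==
  [8] u=0 | in {0,1,2,3} | out {1} | ==
  [9] u=2 | in {0,1,2,3} | out {0,1,2,3} | prev {0,3} | push {}
  [10] u=3 | in {0,1,2,3} | out {0,1,2,3} | ==
  [11] u=4 | in {0,1,2,3} | out {0,1,2,3} | ==

Converged values:
  [0] {1}
  [1] {}
  [2] {0,1,2,3}
  [3] {0,1,2,3}
  [4] {0,1,2,3}
  [5] {0,1,2,3}
  [6] {1,3}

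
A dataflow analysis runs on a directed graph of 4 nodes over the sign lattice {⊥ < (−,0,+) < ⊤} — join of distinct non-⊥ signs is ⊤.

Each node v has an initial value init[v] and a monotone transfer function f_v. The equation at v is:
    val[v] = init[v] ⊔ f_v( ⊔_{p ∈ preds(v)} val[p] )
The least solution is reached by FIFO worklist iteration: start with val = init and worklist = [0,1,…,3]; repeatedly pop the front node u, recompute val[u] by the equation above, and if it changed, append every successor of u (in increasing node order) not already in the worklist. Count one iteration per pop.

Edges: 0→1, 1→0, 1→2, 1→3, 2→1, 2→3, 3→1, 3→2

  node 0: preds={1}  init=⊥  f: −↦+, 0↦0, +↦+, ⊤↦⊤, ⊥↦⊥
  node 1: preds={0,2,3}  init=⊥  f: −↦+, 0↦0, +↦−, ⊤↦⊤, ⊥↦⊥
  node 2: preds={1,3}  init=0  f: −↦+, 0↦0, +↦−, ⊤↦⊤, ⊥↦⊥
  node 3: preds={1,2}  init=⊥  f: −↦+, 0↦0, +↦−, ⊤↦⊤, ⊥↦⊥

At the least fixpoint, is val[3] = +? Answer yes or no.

no

Worklist (7 pops):
  #1 pop 0: in=⊥ → ⊥ (no change)
  #2 pop 1: in=0 → 0 (was ⊥); enqueue [0]
  #3 pop 2: in=0 → 0 (no change)
  #4 pop 3: in=0 → 0 (was ⊥); enqueue [1,2]
  #5 pop 0: in=0 → 0 (was ⊥); enqueue []
  #6 pop 1: in=0 → 0 (no change)
  #7 pop 2: in=0 → 0 (no change)

Fixpoint:
  val[0] = 0
  val[1] = 0
  val[2] = 0
  val[3] = 0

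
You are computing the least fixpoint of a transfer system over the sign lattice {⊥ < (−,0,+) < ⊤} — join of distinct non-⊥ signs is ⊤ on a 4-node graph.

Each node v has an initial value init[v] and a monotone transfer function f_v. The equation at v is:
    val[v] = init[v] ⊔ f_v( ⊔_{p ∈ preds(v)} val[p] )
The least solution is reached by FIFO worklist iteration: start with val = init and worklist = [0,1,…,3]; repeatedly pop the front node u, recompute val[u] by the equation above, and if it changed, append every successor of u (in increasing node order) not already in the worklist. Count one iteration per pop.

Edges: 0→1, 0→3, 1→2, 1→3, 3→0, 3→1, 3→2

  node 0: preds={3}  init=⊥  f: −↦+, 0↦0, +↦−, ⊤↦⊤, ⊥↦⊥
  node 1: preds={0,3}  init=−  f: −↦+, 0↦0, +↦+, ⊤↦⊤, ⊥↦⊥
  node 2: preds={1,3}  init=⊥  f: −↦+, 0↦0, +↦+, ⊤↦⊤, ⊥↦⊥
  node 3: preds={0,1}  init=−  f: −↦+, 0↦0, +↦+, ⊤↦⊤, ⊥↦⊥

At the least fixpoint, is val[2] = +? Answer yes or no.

Trace (8 dequeues):
  [1] u=0 | in − | out + | prev ⊥ | push {}
  [2] u=1 | in ⊤ | out ⊤ | prev − | push {}
  [3] u=2 | in ⊤ | out ⊤ | prev ⊥ | push {}
  [4] u=3 | in ⊤ | out ⊤ | prev − | push {0,1,2}
  [5] u=0 | in ⊤ | out ⊤ | prev + | push {3}
  [6] u=1 | in ⊤ | out ⊤ | ==
  [7] u=2 | in ⊤ | out ⊤ | ==
  [8] u=3 | in ⊤ | out ⊤ | ==

Converged values:
  [0] ⊤
  [1] ⊤
  [2] ⊤
  [3] ⊤

no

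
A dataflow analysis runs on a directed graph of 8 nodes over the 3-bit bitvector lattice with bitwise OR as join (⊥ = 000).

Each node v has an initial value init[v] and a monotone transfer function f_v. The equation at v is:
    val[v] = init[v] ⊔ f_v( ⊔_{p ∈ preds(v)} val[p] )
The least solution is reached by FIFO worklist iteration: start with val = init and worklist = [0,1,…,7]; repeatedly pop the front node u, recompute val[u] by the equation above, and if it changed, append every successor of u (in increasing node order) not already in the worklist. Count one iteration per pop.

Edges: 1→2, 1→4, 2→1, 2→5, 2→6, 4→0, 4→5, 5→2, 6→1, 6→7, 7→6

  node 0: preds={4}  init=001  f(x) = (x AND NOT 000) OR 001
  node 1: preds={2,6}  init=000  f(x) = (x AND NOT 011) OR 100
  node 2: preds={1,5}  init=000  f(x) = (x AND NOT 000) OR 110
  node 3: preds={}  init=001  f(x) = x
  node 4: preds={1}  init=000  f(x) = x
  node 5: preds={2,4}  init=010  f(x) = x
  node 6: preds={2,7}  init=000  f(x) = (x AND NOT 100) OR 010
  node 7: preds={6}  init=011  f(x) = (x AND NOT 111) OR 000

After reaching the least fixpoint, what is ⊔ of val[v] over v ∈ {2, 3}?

Trace (11 dequeues):
  [1] u=0 | in 000 | out 001 | ==
  [2] u=1 | in 000 | out 100 | prev 000 | push {}
  [3] u=2 | in 110 | out 110 | prev 000 | push {1}
  [4] u=3 | in 000 | out 001 | ==
  [5] u=4 | in 100 | out 100 | prev 000 | push {0}
  [6] u=5 | in 110 | out 110 | prev 010 | push {2}
  [7] u=6 | in 111 | out 011 | prev 000 | push {}
  [8] u=7 | in 011 | out 011 | ==
  [9] u=1 | in 111 | out 100 | ==
  [10] u=0 | in 100 | out 101 | prev 001 | push {}
  [11] u=2 | in 110 | out 110 | ==

Converged values:
  [0] 101
  [1] 100
  [2] 110
  [3] 001
  [4] 100
  [5] 110
  [6] 011
  [7] 011

111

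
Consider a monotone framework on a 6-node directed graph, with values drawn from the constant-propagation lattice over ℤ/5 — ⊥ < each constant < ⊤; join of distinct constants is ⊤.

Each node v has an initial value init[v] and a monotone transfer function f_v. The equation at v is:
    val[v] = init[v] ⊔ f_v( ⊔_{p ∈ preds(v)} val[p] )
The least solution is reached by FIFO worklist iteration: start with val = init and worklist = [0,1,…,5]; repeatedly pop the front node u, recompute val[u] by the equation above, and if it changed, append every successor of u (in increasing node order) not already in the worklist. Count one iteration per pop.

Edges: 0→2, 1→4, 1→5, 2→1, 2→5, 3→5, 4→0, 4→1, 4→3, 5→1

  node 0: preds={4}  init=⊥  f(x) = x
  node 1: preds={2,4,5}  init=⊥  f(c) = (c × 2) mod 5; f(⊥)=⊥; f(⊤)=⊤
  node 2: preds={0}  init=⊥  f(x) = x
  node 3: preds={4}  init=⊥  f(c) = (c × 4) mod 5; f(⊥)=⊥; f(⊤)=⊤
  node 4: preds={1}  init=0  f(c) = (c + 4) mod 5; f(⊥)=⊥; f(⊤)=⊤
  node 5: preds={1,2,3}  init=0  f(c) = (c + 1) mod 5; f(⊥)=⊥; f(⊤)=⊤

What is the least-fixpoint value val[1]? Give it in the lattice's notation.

Worklist (14 pops):
  #1 pop 0: in=0 → 0 (was ⊥); enqueue []
  #2 pop 1: in=0 → 0 (was ⊥); enqueue []
  #3 pop 2: in=0 → 0 (was ⊥); enqueue [1]
  #4 pop 3: in=0 → 0 (was ⊥); enqueue []
  #5 pop 4: in=0 → ⊤ (was 0); enqueue [0,3]
  #6 pop 5: in=0 → ⊤ (was 0); enqueue []
  #7 pop 1: in=⊤ → ⊤ (was 0); enqueue [4,5]
  #8 pop 0: in=⊤ → ⊤ (was 0); enqueue [2]
  #9 pop 3: in=⊤ → ⊤ (was 0); enqueue []
  #10 pop 4: in=⊤ → ⊤ (no change)
  #11 pop 5: in=⊤ → ⊤ (no change)
  #12 pop 2: in=⊤ → ⊤ (was 0); enqueue [1,5]
  #13 pop 1: in=⊤ → ⊤ (no change)
  #14 pop 5: in=⊤ → ⊤ (no change)

Fixpoint:
  val[0] = ⊤
  val[1] = ⊤
  val[2] = ⊤
  val[3] = ⊤
  val[4] = ⊤
  val[5] = ⊤

⊤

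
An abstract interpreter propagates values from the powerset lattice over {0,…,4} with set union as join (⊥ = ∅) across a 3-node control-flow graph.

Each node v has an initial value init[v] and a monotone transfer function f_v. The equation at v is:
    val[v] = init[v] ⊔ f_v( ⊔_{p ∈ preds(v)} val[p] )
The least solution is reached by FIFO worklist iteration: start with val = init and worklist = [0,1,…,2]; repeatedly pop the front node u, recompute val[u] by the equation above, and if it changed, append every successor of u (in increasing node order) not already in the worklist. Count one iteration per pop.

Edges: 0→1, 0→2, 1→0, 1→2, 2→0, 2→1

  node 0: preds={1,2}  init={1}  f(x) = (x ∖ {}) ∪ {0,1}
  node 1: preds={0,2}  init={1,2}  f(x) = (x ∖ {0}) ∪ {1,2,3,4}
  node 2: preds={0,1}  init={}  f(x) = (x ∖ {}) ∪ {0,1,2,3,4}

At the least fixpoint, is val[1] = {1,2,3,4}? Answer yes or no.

yes

Iteration log — 6 steps:
  step 1. node 0  ⊔preds={1,2}  new={0,1,2}  old={1}  +wl: 
  step 2. node 1  ⊔preds={0,1,2}  new={1,2,3,4}  old={1,2}  +wl: 0
  step 3. node 2  ⊔preds={0,1,2,3,4}  new={0,1,2,3,4}  old={}  +wl: 1
  step 4. node 0  ⊔preds={0,1,2,3,4}  new={0,1,2,3,4}  old={0,1,2}  +wl: 2
  step 5. node 1  ⊔preds={0,1,2,3,4}  new={1,2,3,4}  stable
  step 6. node 2  ⊔preds={0,1,2,3,4}  new={0,1,2,3,4}  stable

Least fixpoint reached:
  node 0: {0,1,2,3,4}
  node 1: {1,2,3,4}
  node 2: {0,1,2,3,4}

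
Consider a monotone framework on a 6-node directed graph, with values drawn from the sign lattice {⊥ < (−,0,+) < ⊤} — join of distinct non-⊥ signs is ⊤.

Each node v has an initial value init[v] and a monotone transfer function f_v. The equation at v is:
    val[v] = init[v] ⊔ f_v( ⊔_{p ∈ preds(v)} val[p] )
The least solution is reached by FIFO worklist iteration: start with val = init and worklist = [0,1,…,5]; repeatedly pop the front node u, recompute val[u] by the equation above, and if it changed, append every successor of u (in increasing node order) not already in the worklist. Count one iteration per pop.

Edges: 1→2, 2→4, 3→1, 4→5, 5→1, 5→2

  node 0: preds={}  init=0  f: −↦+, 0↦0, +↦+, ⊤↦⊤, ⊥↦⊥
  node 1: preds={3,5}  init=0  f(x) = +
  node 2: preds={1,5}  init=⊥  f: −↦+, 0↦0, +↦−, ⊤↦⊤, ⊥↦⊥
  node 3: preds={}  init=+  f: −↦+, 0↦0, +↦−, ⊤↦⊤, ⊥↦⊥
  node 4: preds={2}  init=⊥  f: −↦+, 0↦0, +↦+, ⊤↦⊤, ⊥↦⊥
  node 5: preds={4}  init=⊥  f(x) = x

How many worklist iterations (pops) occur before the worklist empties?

Worklist (8 pops):
  #1 pop 0: in=⊥ → 0 (no change)
  #2 pop 1: in=+ → ⊤ (was 0); enqueue []
  #3 pop 2: in=⊤ → ⊤ (was ⊥); enqueue []
  #4 pop 3: in=⊥ → + (no change)
  #5 pop 4: in=⊤ → ⊤ (was ⊥); enqueue []
  #6 pop 5: in=⊤ → ⊤ (was ⊥); enqueue [1,2]
  #7 pop 1: in=⊤ → ⊤ (no change)
  #8 pop 2: in=⊤ → ⊤ (no change)

Fixpoint:
  val[0] = 0
  val[1] = ⊤
  val[2] = ⊤
  val[3] = +
  val[4] = ⊤
  val[5] = ⊤

8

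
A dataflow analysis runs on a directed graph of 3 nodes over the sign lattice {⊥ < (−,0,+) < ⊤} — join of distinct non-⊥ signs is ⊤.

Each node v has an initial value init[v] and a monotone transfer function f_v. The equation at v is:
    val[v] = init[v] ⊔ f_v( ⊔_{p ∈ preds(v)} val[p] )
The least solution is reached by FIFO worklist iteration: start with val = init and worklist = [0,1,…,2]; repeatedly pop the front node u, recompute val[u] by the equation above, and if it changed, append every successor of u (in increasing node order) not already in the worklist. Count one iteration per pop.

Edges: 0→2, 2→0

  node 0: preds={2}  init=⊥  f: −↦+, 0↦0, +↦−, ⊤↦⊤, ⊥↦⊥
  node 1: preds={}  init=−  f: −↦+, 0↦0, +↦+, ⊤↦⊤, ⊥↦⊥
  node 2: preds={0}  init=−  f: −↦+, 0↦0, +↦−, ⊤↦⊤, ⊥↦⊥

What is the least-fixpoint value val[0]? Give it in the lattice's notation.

+

Trace (3 dequeues):
  [1] u=0 | in − | out + | prev ⊥ | push {}
  [2] u=1 | in ⊥ | out − | ==
  [3] u=2 | in + | out − | ==

Converged values:
  [0] +
  [1] −
  [2] −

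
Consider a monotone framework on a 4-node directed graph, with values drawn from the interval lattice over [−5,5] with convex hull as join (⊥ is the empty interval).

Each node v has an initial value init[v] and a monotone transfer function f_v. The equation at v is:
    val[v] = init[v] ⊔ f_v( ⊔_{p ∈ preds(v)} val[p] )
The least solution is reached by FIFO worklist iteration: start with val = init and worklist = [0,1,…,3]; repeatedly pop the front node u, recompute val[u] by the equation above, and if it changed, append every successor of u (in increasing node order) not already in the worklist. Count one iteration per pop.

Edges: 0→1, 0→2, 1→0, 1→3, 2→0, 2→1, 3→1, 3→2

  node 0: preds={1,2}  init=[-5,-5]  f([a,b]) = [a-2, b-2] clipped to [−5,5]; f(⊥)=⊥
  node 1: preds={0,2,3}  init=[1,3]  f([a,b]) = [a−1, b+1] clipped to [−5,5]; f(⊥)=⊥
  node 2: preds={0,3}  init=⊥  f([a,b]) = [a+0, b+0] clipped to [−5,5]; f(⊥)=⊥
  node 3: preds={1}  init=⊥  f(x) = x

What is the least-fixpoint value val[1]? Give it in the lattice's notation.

Iteration log — 17 steps:
  step 1. node 0  ⊔preds=[1,3]  new=[-5,1]  old=[-5,-5]  +wl: 
  step 2. node 1  ⊔preds=[-5,1]  new=[-5,3]  old=[1,3]  +wl: 0
  step 3. node 2  ⊔preds=[-5,1]  new=[-5,1]  old=⊥  +wl: 1
  step 4. node 3  ⊔preds=[-5,3]  new=[-5,3]  old=⊥  +wl: 2
  step 5. node 0  ⊔preds=[-5,3]  new=[-5,1]  stable
  step 6. node 1  ⊔preds=[-5,3]  new=[-5,4]  old=[-5,3]  +wl: 0,3
  step 7. node 2  ⊔preds=[-5,3]  new=[-5,3]  old=[-5,1]  +wl: 1
  step 8. node 0  ⊔preds=[-5,4]  new=[-5,2]  old=[-5,1]  +wl: 2
  step 9. node 3  ⊔preds=[-5,4]  new=[-5,4]  old=[-5,3]  +wl: 
  step 10. node 1  ⊔preds=[-5,4]  new=[-5,5]  old=[-5,4]  +wl: 0,3
  step 11. node 2  ⊔preds=[-5,4]  new=[-5,4]  old=[-5,3]  +wl: 1
  step 12. node 0  ⊔preds=[-5,5]  new=[-5,3]  old=[-5,2]  +wl: 2
  step 13. node 3  ⊔preds=[-5,5]  new=[-5,5]  old=[-5,4]  +wl: 
  step 14. node 1  ⊔preds=[-5,5]  new=[-5,5]  stable
  step 15. node 2  ⊔preds=[-5,5]  new=[-5,5]  old=[-5,4]  +wl: 0,1
  step 16. node 0  ⊔preds=[-5,5]  new=[-5,3]  stable
  step 17. node 1  ⊔preds=[-5,5]  new=[-5,5]  stable

Least fixpoint reached:
  node 0: [-5,3]
  node 1: [-5,5]
  node 2: [-5,5]
  node 3: [-5,5]

[-5,5]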